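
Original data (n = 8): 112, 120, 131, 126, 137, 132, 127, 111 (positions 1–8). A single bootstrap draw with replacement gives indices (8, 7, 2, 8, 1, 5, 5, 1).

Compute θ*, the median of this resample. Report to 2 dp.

θ* = 116.00

Resample values: 111, 127, 120, 111, 112, 137, 137, 112.
Sorted: 111, 111, 112, 112, 120, 127, 137, 137
Median = average of the two middle values = 116.00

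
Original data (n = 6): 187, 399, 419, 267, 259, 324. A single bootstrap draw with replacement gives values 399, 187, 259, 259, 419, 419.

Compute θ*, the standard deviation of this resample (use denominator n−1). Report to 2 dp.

Mean = 323.6667; sum of squared deviations = 50893.3333
s² = 50893.3333 / 5 = 10178.6667
s = √10178.6667 = 100.89

θ* = 100.89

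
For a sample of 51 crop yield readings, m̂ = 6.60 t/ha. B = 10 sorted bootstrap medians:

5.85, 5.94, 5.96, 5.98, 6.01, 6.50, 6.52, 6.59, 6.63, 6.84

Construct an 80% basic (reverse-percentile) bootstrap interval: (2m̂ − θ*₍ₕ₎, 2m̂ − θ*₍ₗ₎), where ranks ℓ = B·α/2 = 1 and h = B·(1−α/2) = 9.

Percentile endpoints at ranks 1 and 9: θ*₍1₎ = 5.85, θ*₍9₎ = 6.63.
Basic interval reflects these around m̂:
  lower = 2 × 6.60 − 6.63 = 6.57
  upper = 2 × 6.60 − 5.85 = 7.35

(6.57, 7.35)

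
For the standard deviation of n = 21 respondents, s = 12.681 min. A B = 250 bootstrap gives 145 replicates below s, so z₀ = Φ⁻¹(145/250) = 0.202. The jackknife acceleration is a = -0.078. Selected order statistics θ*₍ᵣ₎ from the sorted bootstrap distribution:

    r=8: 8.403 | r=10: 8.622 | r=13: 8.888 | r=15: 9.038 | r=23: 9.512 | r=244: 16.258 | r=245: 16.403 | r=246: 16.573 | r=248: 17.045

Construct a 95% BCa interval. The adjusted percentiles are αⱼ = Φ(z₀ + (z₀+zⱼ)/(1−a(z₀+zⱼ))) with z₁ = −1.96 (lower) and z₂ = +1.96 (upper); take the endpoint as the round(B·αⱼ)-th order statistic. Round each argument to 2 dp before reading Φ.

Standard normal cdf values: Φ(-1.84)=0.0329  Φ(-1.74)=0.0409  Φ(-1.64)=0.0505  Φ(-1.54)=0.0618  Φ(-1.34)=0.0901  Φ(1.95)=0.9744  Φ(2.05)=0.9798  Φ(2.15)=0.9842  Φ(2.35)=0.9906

(8.403, 16.403)

Lower: z₀ + z₁ = 0.202 + (-1.960) = -1.758; 1 − a(z₀+z₁) = 1 − (-0.078)(-1.758) = 0.8629; argument = 0.202 + (-1.758)/0.8629 = -1.8354 → -1.84.
α₁ = Φ(-1.84) = 0.0329; rank = round(250 × 0.0329) = 8; θ*₍8₎ = 8.403.
Upper: z₀ + z₂ = 2.162; 1 − a(z₀+z₂) = 1.1686; argument = 2.0520 → 2.05; α₂ = 0.9798; rank = 245; θ*₍245₎ = 16.403.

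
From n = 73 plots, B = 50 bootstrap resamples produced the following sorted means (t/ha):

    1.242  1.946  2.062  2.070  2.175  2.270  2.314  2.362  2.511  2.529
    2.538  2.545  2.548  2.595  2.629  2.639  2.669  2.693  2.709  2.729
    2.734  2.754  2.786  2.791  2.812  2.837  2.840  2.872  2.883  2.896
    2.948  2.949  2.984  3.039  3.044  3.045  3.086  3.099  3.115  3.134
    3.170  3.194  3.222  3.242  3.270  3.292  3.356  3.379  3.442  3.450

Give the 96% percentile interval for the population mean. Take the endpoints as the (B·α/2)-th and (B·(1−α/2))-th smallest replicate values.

α = 0.04; lower rank = 50 × 0.020 = 1; upper rank = 50 × 0.980 = 49.
The 1st smallest replicate is 1.242; the 49th is 3.442.

(1.242, 3.442)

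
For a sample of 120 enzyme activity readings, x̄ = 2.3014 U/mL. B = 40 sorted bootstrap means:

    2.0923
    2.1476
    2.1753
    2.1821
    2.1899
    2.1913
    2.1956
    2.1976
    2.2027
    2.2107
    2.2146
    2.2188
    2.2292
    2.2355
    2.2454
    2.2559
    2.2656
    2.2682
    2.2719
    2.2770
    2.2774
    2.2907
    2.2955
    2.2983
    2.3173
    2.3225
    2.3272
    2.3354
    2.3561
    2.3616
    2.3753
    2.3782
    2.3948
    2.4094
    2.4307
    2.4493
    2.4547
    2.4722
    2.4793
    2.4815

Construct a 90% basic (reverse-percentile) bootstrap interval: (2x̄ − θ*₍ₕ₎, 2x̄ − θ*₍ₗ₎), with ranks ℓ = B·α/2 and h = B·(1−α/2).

Percentile endpoints at ranks 2 and 38: θ*₍2₎ = 2.1476, θ*₍38₎ = 2.4722.
Basic interval reflects these around x̄:
  lower = 2 × 2.3014 − 2.4722 = 2.1306
  upper = 2 × 2.3014 − 2.1476 = 2.4552

(2.1306, 2.4552)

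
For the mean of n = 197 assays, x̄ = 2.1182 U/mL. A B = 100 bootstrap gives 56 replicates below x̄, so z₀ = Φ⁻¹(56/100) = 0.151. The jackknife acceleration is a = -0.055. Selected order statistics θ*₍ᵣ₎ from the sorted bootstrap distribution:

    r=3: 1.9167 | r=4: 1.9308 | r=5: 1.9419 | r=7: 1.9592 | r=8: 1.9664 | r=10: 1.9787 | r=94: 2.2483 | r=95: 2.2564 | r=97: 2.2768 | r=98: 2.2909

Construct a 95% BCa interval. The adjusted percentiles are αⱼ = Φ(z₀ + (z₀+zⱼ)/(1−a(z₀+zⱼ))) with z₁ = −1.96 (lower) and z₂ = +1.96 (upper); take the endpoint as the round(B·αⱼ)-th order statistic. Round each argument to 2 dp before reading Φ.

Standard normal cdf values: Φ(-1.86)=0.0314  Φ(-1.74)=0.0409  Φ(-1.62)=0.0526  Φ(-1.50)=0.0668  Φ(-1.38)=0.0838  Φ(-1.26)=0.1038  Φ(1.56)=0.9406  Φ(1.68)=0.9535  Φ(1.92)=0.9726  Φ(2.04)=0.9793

Lower: z₀ + z₁ = 0.151 + (-1.960) = -1.809; 1 − a(z₀+z₁) = 1 − (-0.055)(-1.809) = 0.9005; argument = 0.151 + (-1.809)/0.9005 = -1.8579 → -1.86.
α₁ = Φ(-1.86) = 0.0314; rank = round(100 × 0.0314) = 3; θ*₍3₎ = 1.9167.
Upper: z₀ + z₂ = 2.111; 1 − a(z₀+z₂) = 1.1161; argument = 2.0424 → 2.04; α₂ = 0.9793; rank = 98; θ*₍98₎ = 2.2909.

(1.9167, 2.2909)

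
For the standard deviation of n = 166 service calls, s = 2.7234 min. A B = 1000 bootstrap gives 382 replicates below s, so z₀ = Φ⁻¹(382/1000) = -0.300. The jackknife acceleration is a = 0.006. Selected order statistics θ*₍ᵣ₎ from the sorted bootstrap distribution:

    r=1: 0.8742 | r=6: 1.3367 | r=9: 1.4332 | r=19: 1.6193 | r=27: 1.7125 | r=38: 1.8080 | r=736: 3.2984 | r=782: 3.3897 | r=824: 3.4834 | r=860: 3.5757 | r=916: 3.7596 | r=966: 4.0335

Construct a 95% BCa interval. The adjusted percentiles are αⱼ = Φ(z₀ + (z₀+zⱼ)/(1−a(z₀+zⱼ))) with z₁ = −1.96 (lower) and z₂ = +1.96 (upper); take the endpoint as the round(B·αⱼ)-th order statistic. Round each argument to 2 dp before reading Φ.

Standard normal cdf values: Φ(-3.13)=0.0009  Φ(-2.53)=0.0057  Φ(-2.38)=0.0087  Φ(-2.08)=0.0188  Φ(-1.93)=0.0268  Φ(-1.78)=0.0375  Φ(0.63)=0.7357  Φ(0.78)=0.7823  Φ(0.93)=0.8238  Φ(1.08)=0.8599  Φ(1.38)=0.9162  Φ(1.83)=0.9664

(1.3367, 3.7596)

Lower: z₀ + z₁ = -0.300 + (-1.960) = -2.260; 1 − a(z₀+z₁) = 1 − (0.006)(-2.260) = 1.0136; argument = -0.300 + (-2.260)/1.0136 = -2.5298 → -2.53.
α₁ = Φ(-2.53) = 0.0057; rank = round(1000 × 0.0057) = 6; θ*₍6₎ = 1.3367.
Upper: z₀ + z₂ = 1.660; 1 − a(z₀+z₂) = 0.9900; argument = 1.3767 → 1.38; α₂ = 0.9162; rank = 916; θ*₍916₎ = 3.7596.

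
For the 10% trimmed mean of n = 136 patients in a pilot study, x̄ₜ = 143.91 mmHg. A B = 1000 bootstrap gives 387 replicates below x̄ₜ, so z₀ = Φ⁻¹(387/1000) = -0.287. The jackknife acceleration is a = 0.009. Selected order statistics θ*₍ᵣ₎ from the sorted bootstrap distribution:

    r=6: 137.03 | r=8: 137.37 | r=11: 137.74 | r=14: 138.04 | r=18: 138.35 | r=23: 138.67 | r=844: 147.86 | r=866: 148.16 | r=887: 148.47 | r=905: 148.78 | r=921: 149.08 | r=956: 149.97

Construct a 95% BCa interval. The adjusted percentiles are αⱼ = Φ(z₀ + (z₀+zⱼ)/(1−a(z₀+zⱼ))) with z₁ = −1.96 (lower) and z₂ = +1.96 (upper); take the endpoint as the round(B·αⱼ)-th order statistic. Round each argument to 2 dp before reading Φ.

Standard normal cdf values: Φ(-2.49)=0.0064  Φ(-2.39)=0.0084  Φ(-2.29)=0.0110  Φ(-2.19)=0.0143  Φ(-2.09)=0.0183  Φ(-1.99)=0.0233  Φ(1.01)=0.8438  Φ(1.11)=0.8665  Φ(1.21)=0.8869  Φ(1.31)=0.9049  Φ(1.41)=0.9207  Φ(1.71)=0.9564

(137.03, 149.08)

Lower: z₀ + z₁ = -0.287 + (-1.960) = -2.247; 1 − a(z₀+z₁) = 1 − (0.009)(-2.247) = 1.0202; argument = -0.287 + (-2.247)/1.0202 = -2.4895 → -2.49.
α₁ = Φ(-2.49) = 0.0064; rank = round(1000 × 0.0064) = 6; θ*₍6₎ = 137.03.
Upper: z₀ + z₂ = 1.673; 1 − a(z₀+z₂) = 0.9849; argument = 1.4116 → 1.41; α₂ = 0.9207; rank = 921; θ*₍921₎ = 149.08.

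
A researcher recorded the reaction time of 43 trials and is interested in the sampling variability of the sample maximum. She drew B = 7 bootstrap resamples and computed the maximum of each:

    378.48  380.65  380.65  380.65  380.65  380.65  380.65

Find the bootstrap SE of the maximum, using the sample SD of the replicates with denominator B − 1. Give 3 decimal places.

Bootstrap SE is the standard deviation of the 7 replicate maximums.
Mean of replicates: (378.48 + 380.65 + 380.65 + 380.65 + 380.65 + 380.65 + 380.65) / 7 = 2662.3800 / 7 = 380.3400
Sum of squared deviations: (−1.8600)² + (+0.3100)² + (+0.3100)² + (+0.3100)² + (+0.3100)² + (+0.3100)² + (+0.3100)² = 4.0362
Variance = 4.0362 / 6 = 0.6727
SE* = √0.6727

SE* = 0.820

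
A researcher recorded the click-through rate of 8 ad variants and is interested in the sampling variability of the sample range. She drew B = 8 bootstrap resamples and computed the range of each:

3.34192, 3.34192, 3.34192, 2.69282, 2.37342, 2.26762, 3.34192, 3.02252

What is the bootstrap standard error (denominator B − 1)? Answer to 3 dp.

Bootstrap SE is the standard deviation of the 8 replicate ranges.
Mean of replicates: (3.34192 + 3.34192 + 3.34192 + 2.69282 + 2.37342 + 2.26762 + 3.34192 + 3.02252) / 8 = 23.724060 / 8 = 2.965508
Sum of squared deviations: (+0.376412)² + (+0.376412)² + (+0.376412)² + (−0.272687)² + (−0.592088)² + (−0.697888)² + (+0.376412)² + (+0.057012)² = 1.481969
Variance = 1.481969 / 7 = 0.211710
SE* = √0.211710

SE* = 0.460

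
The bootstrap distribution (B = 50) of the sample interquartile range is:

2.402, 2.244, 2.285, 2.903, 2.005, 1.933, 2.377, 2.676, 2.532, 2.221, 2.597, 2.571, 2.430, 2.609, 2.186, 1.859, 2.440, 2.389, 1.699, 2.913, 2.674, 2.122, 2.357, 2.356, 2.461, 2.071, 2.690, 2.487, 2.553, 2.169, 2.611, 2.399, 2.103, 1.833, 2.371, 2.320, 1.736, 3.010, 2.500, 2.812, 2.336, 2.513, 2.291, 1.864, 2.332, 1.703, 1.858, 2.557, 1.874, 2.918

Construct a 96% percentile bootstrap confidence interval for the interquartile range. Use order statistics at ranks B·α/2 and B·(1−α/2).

(1.699, 2.918)

Sorted replicates: 1.699, 1.703, 1.736, 1.833, 1.858, 1.859, 1.864, 1.874, 1.933, 2.005, 2.071, 2.103, 2.122, 2.169, 2.186, 2.221, 2.244, 2.285, 2.291, 2.320, 2.332, 2.336, 2.356, 2.357, 2.371, 2.377, 2.389, 2.399, 2.402, 2.430, 2.440, 2.461, 2.487, 2.500, 2.513, 2.532, 2.553, 2.557, 2.571, 2.597, 2.609, 2.611, 2.674, 2.676, 2.690, 2.812, 2.903, 2.913, 2.918, 3.010
α = 0.04; lower rank = 50 × 0.020 = 1; upper rank = 50 × 0.980 = 49.
The 1st smallest replicate is 1.699; the 49th is 2.918.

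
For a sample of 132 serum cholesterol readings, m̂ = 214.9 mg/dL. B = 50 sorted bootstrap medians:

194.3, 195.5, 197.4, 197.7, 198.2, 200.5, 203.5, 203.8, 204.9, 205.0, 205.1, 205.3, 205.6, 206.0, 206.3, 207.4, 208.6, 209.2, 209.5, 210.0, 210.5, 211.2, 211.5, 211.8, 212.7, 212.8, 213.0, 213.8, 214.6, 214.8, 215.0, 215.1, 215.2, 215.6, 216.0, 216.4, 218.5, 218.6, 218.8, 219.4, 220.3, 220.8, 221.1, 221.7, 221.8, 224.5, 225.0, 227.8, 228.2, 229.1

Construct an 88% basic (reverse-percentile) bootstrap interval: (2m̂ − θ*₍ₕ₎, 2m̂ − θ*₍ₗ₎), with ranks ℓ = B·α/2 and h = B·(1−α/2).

(204.8, 232.4)

Percentile endpoints at ranks 3 and 47: θ*₍3₎ = 197.4, θ*₍47₎ = 225.0.
Basic interval reflects these around m̂:
  lower = 2 × 214.9 − 225.0 = 204.8
  upper = 2 × 214.9 − 197.4 = 232.4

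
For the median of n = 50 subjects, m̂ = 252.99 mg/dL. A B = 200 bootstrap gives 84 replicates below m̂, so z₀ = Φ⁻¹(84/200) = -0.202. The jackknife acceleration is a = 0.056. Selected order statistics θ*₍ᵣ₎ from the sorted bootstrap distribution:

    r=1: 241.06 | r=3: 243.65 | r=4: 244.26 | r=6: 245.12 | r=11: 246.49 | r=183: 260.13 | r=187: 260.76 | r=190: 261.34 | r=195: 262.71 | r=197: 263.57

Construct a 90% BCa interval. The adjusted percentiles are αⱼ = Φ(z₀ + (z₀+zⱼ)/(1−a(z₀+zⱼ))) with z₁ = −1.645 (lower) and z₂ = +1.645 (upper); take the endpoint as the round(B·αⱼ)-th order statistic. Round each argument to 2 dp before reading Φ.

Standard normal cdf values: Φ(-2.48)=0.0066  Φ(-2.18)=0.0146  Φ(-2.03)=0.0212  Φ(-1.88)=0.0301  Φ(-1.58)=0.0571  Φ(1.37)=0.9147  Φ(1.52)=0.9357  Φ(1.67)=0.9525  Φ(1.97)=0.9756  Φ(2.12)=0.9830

(245.12, 260.13)

Lower: z₀ + z₁ = -0.202 + (-1.645) = -1.847; 1 − a(z₀+z₁) = 1 − (0.056)(-1.847) = 1.1034; argument = -0.202 + (-1.847)/1.1034 = -1.8759 → -1.88.
α₁ = Φ(-1.88) = 0.0301; rank = round(200 × 0.0301) = 6; θ*₍6₎ = 245.12.
Upper: z₀ + z₂ = 1.443; 1 − a(z₀+z₂) = 0.9192; argument = 1.3679 → 1.37; α₂ = 0.9147; rank = 183; θ*₍183₎ = 260.13.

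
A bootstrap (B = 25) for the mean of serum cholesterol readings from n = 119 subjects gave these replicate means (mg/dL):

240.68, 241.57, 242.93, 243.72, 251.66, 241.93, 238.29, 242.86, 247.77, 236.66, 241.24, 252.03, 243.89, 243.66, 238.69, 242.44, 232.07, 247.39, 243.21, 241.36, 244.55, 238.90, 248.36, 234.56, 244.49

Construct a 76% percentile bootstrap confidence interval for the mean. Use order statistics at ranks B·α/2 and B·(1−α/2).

Sorted replicates: 232.07, 234.56, 236.66, 238.29, 238.69, 238.90, 240.68, 241.24, 241.36, 241.57, 241.93, 242.44, 242.86, 242.93, 243.21, 243.66, 243.72, 243.89, 244.49, 244.55, 247.39, 247.77, 248.36, 251.66, 252.03
α = 0.24; lower rank = 25 × 0.120 = 3; upper rank = 25 × 0.880 = 22.
The 3rd smallest replicate is 236.66; the 22nd is 247.77.

(236.66, 247.77)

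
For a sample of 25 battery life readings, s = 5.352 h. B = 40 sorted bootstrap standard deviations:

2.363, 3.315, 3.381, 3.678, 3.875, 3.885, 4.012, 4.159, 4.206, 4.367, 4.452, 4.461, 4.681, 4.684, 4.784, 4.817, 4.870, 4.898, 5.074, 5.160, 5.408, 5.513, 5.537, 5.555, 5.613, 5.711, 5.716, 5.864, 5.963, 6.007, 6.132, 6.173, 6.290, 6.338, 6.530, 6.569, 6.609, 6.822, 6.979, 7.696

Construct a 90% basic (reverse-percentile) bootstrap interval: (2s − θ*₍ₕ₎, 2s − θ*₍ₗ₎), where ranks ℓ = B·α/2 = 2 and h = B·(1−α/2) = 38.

Percentile endpoints at ranks 2 and 38: θ*₍2₎ = 3.315, θ*₍38₎ = 6.822.
Basic interval reflects these around s:
  lower = 2 × 5.352 − 6.822 = 3.882
  upper = 2 × 5.352 − 3.315 = 7.389

(3.882, 7.389)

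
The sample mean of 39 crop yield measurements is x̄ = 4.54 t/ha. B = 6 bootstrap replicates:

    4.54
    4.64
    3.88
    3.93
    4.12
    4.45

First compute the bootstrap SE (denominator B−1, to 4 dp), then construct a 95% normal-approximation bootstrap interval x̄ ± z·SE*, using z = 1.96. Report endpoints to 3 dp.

Mean of replicates = 4.2600; sum of squared deviations = 0.5318; SE* = √(0.5318/5) = 0.3261
Margin = 1.96 × 0.3261 = 0.6392
Interval: 4.54 ± 0.6392

(3.901, 5.179)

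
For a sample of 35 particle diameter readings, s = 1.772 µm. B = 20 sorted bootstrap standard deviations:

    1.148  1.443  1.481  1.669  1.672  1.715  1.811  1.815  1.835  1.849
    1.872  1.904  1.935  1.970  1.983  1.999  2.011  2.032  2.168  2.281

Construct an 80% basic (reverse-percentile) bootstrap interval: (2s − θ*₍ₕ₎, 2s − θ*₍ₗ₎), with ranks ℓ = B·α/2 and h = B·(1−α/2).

Percentile endpoints at ranks 2 and 18: θ*₍2₎ = 1.443, θ*₍18₎ = 2.032.
Basic interval reflects these around s:
  lower = 2 × 1.772 − 2.032 = 1.512
  upper = 2 × 1.772 − 1.443 = 2.101

(1.512, 2.101)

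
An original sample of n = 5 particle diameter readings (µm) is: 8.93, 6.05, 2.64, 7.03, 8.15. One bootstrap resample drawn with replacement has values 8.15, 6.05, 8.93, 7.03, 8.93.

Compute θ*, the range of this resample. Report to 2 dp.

θ* = 2.88

Range = 8.93 − 6.05 = 2.88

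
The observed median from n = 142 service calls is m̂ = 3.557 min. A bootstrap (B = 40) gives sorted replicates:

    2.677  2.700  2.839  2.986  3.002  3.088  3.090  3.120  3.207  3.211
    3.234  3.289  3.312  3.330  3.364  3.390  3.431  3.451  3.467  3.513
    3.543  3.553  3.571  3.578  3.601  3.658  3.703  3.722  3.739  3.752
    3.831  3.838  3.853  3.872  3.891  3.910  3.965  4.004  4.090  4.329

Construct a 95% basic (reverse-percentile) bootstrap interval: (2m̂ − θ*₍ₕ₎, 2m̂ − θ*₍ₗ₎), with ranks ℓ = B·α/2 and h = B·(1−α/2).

(3.024, 4.437)

Percentile endpoints at ranks 1 and 39: θ*₍1₎ = 2.677, θ*₍39₎ = 4.090.
Basic interval reflects these around m̂:
  lower = 2 × 3.557 − 4.090 = 3.024
  upper = 2 × 3.557 − 2.677 = 4.437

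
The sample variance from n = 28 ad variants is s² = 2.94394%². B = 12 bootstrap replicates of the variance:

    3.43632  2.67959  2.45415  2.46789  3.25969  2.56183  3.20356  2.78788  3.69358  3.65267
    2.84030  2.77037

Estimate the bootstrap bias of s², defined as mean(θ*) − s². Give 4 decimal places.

mean(θ*) = (3.43632 + 2.67959 + 2.45415 + 2.46789 + 3.25969 + 2.56183 + 3.20356 + 2.78788 + 3.69358 + 3.65267 + 2.84030 + 2.77037) / 12 = 2.98399
bias = 2.98399 − 2.94394

bias = +0.0400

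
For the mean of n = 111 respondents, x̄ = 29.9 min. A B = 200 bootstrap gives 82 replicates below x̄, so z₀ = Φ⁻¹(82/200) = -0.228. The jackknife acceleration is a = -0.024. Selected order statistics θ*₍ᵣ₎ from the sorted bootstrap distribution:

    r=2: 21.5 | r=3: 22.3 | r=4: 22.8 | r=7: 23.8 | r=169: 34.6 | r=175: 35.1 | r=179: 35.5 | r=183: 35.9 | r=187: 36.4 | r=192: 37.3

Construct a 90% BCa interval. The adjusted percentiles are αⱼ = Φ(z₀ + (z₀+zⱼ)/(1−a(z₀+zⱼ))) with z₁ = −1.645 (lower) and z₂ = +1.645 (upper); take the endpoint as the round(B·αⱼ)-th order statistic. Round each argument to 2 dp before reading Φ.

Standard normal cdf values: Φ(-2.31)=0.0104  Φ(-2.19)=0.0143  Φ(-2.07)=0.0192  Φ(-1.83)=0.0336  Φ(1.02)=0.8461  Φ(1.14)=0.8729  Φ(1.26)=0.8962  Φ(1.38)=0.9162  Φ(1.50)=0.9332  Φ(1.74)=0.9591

(22.3, 35.1)

Lower: z₀ + z₁ = -0.228 + (-1.645) = -1.873; 1 − a(z₀+z₁) = 1 − (-0.024)(-1.873) = 0.9550; argument = -0.228 + (-1.873)/0.9550 = -2.1892 → -2.19.
α₁ = Φ(-2.19) = 0.0143; rank = round(200 × 0.0143) = 3; θ*₍3₎ = 22.3.
Upper: z₀ + z₂ = 1.417; 1 − a(z₀+z₂) = 1.0340; argument = 1.1424 → 1.14; α₂ = 0.8729; rank = 175; θ*₍175₎ = 35.1.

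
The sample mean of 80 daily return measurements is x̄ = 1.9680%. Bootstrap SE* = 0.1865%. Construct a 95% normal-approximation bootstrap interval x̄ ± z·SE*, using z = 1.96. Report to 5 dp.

(1.60246, 2.33354)

Margin = 1.96 × 0.1865 = 0.365540
Interval: 1.9680 ± 0.365540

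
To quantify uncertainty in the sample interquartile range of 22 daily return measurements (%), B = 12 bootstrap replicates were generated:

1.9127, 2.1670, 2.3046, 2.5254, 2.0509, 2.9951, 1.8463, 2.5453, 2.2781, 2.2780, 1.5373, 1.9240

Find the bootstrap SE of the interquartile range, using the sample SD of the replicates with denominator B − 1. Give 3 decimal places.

SE* = 0.385

Bootstrap SE is the standard deviation of the 12 replicate interquartile ranges.
Mean of replicates: (1.9127 + 2.1670 + 2.3046 + 2.5254 + 2.0509 + 2.9951 + 1.8463 + 2.5453 + 2.2781 + 2.2780 + 1.5373 + 1.9240) / 12 = 26.36470 / 12 = 2.19706
Sum of squared deviations: (−0.28436)² + (−0.03006)² + (+0.10754)² + (+0.32834)² + (−0.14616)² + (+0.79804)² + (−0.35076)² + (+0.34824)² + (+0.08104)² + (+0.08094)² + (−0.65976)² + (−0.27306)² = 1.62663
Variance = 1.62663 / 11 = 0.14788
SE* = √0.14788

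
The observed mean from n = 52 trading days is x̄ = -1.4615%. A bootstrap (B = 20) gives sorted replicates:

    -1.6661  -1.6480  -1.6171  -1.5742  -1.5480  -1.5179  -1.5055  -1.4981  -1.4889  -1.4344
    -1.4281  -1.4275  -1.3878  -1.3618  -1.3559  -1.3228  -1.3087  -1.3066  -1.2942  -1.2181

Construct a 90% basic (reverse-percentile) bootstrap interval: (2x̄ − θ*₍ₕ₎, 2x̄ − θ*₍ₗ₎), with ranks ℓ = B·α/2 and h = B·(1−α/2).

Percentile endpoints at ranks 1 and 19: θ*₍1₎ = -1.6661, θ*₍19₎ = -1.2942.
Basic interval reflects these around x̄:
  lower = 2 × -1.4615 − -1.2942 = -1.6288
  upper = 2 × -1.4615 − -1.6661 = -1.2569

(-1.6288, -1.2569)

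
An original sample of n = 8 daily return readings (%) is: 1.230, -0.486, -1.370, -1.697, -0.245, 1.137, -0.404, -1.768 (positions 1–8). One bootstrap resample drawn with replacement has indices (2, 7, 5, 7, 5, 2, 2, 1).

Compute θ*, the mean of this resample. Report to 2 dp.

Resample values: -0.486, -0.404, -0.245, -0.404, -0.245, -0.486, -0.486, 1.230.
Mean = ((-0.486) + (-0.404) + (-0.245) + (-0.404) + (-0.245) + (-0.486) + (-0.486) + 1.230) / 8 = -1.5260 / 8 = -0.19

θ* = -0.19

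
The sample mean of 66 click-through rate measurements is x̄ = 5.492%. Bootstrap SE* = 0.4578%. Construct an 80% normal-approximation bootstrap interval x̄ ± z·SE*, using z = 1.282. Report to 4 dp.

(4.9051, 6.0789)

Margin = 1.282 × 0.4578 = 0.58690
Interval: 5.492 ± 0.58690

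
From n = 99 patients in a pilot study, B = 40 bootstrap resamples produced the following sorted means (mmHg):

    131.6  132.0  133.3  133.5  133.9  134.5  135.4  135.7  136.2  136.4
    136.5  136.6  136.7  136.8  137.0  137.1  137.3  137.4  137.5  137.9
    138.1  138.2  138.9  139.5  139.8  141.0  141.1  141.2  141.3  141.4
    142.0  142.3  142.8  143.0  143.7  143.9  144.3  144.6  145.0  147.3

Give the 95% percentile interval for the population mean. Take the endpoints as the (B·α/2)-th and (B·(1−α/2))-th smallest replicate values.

(131.6, 145.0)

α = 0.05; lower rank = 40 × 0.025 = 1; upper rank = 40 × 0.975 = 39.
The 1st smallest replicate is 131.6; the 39th is 145.0.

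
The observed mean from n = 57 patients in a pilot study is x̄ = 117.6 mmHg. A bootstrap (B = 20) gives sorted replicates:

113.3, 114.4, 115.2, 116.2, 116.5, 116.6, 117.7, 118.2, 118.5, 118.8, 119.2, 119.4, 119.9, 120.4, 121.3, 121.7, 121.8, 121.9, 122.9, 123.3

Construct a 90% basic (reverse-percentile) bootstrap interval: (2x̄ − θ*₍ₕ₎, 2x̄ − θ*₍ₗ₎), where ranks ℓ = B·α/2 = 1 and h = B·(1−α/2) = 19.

Percentile endpoints at ranks 1 and 19: θ*₍1₎ = 113.3, θ*₍19₎ = 122.9.
Basic interval reflects these around x̄:
  lower = 2 × 117.6 − 122.9 = 112.3
  upper = 2 × 117.6 − 113.3 = 121.9

(112.3, 121.9)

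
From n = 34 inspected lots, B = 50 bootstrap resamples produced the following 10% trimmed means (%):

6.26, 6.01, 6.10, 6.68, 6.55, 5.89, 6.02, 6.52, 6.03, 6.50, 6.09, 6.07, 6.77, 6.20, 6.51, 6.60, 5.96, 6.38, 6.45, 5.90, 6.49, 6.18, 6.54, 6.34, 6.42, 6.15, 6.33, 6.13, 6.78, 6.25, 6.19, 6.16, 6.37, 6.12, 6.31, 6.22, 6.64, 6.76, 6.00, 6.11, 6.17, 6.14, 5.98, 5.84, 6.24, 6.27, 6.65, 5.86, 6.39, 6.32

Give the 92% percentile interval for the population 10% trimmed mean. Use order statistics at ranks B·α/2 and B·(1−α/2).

(5.86, 6.76)

Sorted replicates: 5.84, 5.86, 5.89, 5.90, 5.96, 5.98, 6.00, 6.01, 6.02, 6.03, 6.07, 6.09, 6.10, 6.11, 6.12, 6.13, 6.14, 6.15, 6.16, 6.17, 6.18, 6.19, 6.20, 6.22, 6.24, 6.25, 6.26, 6.27, 6.31, 6.32, 6.33, 6.34, 6.37, 6.38, 6.39, 6.42, 6.45, 6.49, 6.50, 6.51, 6.52, 6.54, 6.55, 6.60, 6.64, 6.65, 6.68, 6.76, 6.77, 6.78
α = 0.08; lower rank = 50 × 0.040 = 2; upper rank = 50 × 0.960 = 48.
The 2nd smallest replicate is 5.86; the 48th is 6.76.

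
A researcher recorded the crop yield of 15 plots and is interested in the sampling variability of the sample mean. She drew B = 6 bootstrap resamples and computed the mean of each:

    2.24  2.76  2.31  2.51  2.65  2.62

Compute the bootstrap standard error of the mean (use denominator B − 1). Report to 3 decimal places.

SE* = 0.203

Bootstrap SE is the standard deviation of the 6 replicate means.
Mean of replicates: (2.24 + 2.76 + 2.31 + 2.51 + 2.65 + 2.62) / 6 = 15.0900 / 6 = 2.5150
Sum of squared deviations: (−0.2750)² + (+0.2450)² + (−0.2050)² + (−0.0050)² + (+0.1350)² + (+0.1050)² = 0.2069
Variance = 0.2069 / 5 = 0.0414
SE* = √0.0414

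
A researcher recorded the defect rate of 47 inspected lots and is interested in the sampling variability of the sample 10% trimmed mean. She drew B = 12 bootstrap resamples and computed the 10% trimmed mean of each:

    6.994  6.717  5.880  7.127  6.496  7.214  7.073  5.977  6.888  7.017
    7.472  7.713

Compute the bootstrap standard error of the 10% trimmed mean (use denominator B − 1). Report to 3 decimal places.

SE* = 0.546

Bootstrap SE is the standard deviation of the 12 replicate 10% trimmed means.
Mean of replicates: (6.994 + 6.717 + 5.880 + 7.127 + 6.496 + 7.214 + 7.073 + 5.977 + 6.888 + 7.017 + 7.472 + 7.713) / 12 = 82.5680 / 12 = 6.8807
Sum of squared deviations: (+0.1133)² + (−0.1637)² + (−1.0007)² + (+0.2463)² + (−0.3847)² + (+0.3333)² + (+0.1923)² + (−0.9037)² + (+0.0073)² + (+0.1363)² + (+0.5913)² + (+0.8323)² = 3.2754
Variance = 3.2754 / 11 = 0.2978
SE* = √0.2978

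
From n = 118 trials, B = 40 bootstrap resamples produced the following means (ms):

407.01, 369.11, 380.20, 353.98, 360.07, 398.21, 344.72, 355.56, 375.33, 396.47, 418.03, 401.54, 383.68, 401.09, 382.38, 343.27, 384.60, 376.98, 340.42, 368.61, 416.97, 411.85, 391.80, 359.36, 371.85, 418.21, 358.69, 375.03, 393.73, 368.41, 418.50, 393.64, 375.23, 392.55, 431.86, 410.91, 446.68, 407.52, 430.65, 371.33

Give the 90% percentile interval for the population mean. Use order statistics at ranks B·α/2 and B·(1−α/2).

Sorted replicates: 340.42, 343.27, 344.72, 353.98, 355.56, 358.69, 359.36, 360.07, 368.41, 368.61, 369.11, 371.33, 371.85, 375.03, 375.23, 375.33, 376.98, 380.20, 382.38, 383.68, 384.60, 391.80, 392.55, 393.64, 393.73, 396.47, 398.21, 401.09, 401.54, 407.01, 407.52, 410.91, 411.85, 416.97, 418.03, 418.21, 418.50, 430.65, 431.86, 446.68
α = 0.10; lower rank = 40 × 0.050 = 2; upper rank = 40 × 0.950 = 38.
The 2nd smallest replicate is 343.27; the 38th is 430.65.

(343.27, 430.65)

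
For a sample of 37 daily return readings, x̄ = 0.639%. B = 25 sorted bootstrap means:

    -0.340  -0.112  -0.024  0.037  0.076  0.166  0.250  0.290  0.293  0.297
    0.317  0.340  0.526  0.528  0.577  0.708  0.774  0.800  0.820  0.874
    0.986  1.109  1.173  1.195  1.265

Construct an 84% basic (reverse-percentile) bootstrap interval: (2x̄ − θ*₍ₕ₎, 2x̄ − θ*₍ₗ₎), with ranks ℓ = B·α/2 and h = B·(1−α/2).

(0.105, 1.390)

Percentile endpoints at ranks 2 and 23: θ*₍2₎ = -0.112, θ*₍23₎ = 1.173.
Basic interval reflects these around x̄:
  lower = 2 × 0.639 − 1.173 = 0.105
  upper = 2 × 0.639 − -0.112 = 1.390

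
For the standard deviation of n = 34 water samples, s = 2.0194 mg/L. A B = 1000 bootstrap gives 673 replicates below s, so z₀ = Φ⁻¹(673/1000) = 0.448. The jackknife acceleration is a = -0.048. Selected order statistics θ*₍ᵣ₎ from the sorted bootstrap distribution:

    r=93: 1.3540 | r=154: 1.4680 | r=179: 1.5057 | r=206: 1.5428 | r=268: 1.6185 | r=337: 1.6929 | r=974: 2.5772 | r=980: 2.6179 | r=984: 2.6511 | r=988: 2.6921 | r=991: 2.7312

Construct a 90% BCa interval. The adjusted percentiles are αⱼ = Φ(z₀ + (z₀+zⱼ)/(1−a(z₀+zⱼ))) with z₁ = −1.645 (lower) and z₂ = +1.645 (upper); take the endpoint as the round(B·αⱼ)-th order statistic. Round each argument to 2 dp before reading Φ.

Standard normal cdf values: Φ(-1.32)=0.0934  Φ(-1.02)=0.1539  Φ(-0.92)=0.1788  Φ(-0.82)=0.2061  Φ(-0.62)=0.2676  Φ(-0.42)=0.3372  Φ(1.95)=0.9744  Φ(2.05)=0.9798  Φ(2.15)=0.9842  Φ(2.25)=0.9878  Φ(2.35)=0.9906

(1.5428, 2.7312)

Lower: z₀ + z₁ = 0.448 + (-1.645) = -1.197; 1 − a(z₀+z₁) = 1 − (-0.048)(-1.197) = 0.9425; argument = 0.448 + (-1.197)/0.9425 = -0.8220 → -0.82.
α₁ = Φ(-0.82) = 0.2061; rank = round(1000 × 0.2061) = 206; θ*₍206₎ = 1.5428.
Upper: z₀ + z₂ = 2.093; 1 − a(z₀+z₂) = 1.1005; argument = 2.3499 → 2.35; α₂ = 0.9906; rank = 991; θ*₍991₎ = 2.7312.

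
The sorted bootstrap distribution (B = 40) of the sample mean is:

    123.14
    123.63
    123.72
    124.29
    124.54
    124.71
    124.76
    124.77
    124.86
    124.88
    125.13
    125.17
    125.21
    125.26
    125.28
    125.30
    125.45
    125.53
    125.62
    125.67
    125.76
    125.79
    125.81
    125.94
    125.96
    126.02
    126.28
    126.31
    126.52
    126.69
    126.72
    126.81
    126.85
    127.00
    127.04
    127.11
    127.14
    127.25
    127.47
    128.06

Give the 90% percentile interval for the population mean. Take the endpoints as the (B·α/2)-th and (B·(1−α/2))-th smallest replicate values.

α = 0.10; lower rank = 40 × 0.050 = 2; upper rank = 40 × 0.950 = 38.
The 2nd smallest replicate is 123.63; the 38th is 127.25.

(123.63, 127.25)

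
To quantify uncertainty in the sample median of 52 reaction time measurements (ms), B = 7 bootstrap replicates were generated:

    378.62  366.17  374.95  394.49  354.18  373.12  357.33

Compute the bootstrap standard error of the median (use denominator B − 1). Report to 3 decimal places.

Bootstrap SE is the standard deviation of the 7 replicate medians.
Mean of replicates: (378.62 + 366.17 + 374.95 + 394.49 + 354.18 + 373.12 + 357.33) / 7 = 2598.8600 / 7 = 371.2657
Sum of squared deviations: (+7.3543)² + (−5.0957)² + (+3.6843)² + (+23.2243)² + (−17.0857)² + (+1.8543)² + (−13.9357)² = 1122.5574
Variance = 1122.5574 / 6 = 187.0929
SE* = √187.0929

SE* = 13.678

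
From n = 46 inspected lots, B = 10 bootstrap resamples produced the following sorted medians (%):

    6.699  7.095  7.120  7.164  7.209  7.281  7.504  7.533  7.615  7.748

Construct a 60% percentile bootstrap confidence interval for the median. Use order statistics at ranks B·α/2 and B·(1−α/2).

α = 0.40; lower rank = 10 × 0.200 = 2; upper rank = 10 × 0.800 = 8.
The 2nd smallest replicate is 7.095; the 8th is 7.533.

(7.095, 7.533)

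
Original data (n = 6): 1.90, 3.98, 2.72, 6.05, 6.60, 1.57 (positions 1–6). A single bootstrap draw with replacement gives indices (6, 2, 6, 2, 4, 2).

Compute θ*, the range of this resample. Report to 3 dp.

θ* = 4.480

Resample values: 1.57, 3.98, 1.57, 3.98, 6.05, 3.98.
Range = 6.05 − 1.57 = 4.480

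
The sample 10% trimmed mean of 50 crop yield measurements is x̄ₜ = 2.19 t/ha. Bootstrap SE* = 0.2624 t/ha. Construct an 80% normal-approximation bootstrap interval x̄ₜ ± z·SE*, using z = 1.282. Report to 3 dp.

(1.854, 2.526)

Margin = 1.282 × 0.2624 = 0.3364
Interval: 2.19 ± 0.3364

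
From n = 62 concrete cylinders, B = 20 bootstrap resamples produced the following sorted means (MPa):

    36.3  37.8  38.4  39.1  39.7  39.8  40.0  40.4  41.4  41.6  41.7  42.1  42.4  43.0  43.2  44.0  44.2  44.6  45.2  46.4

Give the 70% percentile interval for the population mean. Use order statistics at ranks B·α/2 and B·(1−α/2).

α = 0.30; lower rank = 20 × 0.150 = 3; upper rank = 20 × 0.850 = 17.
The 3rd smallest replicate is 38.4; the 17th is 44.2.

(38.4, 44.2)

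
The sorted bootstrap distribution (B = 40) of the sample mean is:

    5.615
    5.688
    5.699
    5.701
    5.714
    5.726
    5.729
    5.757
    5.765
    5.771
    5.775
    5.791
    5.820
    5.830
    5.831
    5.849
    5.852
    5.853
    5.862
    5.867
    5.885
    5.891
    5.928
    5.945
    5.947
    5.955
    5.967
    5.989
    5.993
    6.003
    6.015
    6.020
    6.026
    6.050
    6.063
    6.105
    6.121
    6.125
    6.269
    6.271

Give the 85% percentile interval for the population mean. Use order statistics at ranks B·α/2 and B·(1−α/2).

(5.699, 6.121)

α = 0.15; lower rank = 40 × 0.075 = 3; upper rank = 40 × 0.925 = 37.
The 3rd smallest replicate is 5.699; the 37th is 6.121.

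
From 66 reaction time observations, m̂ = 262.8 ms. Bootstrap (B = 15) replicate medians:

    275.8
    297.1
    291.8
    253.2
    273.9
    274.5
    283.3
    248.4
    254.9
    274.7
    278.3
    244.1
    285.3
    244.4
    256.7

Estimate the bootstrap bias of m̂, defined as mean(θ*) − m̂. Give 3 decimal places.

bias = +6.293

mean(θ*) = (275.8 + 297.1 + 291.8 + 253.2 + 273.9 + 274.5 + 283.3 + 248.4 + 254.9 + 274.7 + 278.3 + 244.1 + 285.3 + 244.4 + 256.7) / 15 = 269.0933
bias = 269.0933 − 262.8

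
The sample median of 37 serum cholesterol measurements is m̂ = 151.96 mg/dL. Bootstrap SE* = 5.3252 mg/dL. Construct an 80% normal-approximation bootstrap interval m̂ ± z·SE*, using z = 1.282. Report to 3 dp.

Margin = 1.282 × 5.3252 = 6.8269
Interval: 151.96 ± 6.8269

(145.133, 158.787)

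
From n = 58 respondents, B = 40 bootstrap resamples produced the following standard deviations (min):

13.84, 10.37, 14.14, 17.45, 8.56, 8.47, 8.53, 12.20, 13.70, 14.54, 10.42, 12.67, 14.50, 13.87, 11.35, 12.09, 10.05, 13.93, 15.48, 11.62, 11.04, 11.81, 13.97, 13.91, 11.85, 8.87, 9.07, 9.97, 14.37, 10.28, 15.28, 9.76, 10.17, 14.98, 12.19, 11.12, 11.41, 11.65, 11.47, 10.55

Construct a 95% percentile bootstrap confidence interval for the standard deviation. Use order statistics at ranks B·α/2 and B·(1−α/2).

(8.47, 15.48)

Sorted replicates: 8.47, 8.53, 8.56, 8.87, 9.07, 9.76, 9.97, 10.05, 10.17, 10.28, 10.37, 10.42, 10.55, 11.04, 11.12, 11.35, 11.41, 11.47, 11.62, 11.65, 11.81, 11.85, 12.09, 12.19, 12.20, 12.67, 13.70, 13.84, 13.87, 13.91, 13.93, 13.97, 14.14, 14.37, 14.50, 14.54, 14.98, 15.28, 15.48, 17.45
α = 0.05; lower rank = 40 × 0.025 = 1; upper rank = 40 × 0.975 = 39.
The 1st smallest replicate is 8.47; the 39th is 15.48.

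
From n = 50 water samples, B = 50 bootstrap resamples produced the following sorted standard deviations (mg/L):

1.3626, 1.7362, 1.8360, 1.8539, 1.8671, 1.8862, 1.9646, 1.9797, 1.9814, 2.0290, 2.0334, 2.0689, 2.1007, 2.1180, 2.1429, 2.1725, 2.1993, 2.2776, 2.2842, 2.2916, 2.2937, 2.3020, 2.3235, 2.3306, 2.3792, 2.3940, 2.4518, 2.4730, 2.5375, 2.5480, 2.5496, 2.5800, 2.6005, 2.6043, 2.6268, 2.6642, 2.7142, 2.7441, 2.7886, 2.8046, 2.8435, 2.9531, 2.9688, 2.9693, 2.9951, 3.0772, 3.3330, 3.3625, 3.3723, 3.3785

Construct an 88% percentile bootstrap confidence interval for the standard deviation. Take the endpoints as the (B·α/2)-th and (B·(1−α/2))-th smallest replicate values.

α = 0.12; lower rank = 50 × 0.060 = 3; upper rank = 50 × 0.940 = 47.
The 3rd smallest replicate is 1.8360; the 47th is 3.3330.

(1.8360, 3.3330)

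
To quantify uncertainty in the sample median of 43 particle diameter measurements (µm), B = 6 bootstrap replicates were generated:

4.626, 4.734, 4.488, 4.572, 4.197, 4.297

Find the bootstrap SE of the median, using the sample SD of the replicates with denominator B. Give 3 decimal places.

Bootstrap SE is the standard deviation of the 6 replicate medians.
Mean of replicates: (4.626 + 4.734 + 4.488 + 4.572 + 4.197 + 4.297) / 6 = 26.9140 / 6 = 4.4857
Sum of squared deviations: (+0.1403)² + (+0.2483)² + (+0.0023)² + (+0.0863)² + (−0.2887)² + (−0.1887)² = 0.2077
Variance = 0.2077 / 6 = 0.0346
SE* = √0.0346

SE* = 0.186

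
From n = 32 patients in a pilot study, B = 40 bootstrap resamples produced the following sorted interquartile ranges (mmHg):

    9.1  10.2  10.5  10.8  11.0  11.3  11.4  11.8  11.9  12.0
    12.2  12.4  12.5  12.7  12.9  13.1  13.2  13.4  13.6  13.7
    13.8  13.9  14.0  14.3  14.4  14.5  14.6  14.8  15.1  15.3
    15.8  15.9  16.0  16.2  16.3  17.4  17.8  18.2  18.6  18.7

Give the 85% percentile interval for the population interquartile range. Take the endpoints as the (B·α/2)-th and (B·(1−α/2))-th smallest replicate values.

(10.5, 17.8)

α = 0.15; lower rank = 40 × 0.075 = 3; upper rank = 40 × 0.925 = 37.
The 3rd smallest replicate is 10.5; the 37th is 17.8.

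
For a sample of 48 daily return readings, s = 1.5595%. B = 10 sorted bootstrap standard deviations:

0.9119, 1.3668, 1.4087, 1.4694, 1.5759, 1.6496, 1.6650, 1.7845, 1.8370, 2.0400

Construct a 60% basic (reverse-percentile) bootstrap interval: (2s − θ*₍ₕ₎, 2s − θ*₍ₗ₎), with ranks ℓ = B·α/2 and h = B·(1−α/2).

(1.3345, 1.7522)

Percentile endpoints at ranks 2 and 8: θ*₍2₎ = 1.3668, θ*₍8₎ = 1.7845.
Basic interval reflects these around s:
  lower = 2 × 1.5595 − 1.7845 = 1.3345
  upper = 2 × 1.5595 − 1.3668 = 1.7522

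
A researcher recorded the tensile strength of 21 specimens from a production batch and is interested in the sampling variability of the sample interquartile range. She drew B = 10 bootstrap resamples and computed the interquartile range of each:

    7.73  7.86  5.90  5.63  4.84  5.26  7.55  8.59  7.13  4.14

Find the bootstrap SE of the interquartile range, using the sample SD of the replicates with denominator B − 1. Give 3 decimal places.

Bootstrap SE is the standard deviation of the 10 replicate interquartile ranges.
Mean of replicates: (7.73 + 7.86 + 5.90 + 5.63 + 4.84 + 5.26 + 7.55 + 8.59 + 7.13 + 4.14) / 10 = 64.6300 / 10 = 6.4630
Sum of squared deviations: (+1.2670)² + (+1.3970)² + (−0.5630)² + (−0.8330)² + (−1.6230)² + (−1.2030)² + (+1.0870)² + (+2.1270)² + (+0.6670)² + (−2.3230)² = 20.1960
Variance = 20.1960 / 9 = 2.2440
SE* = √2.2440

SE* = 1.498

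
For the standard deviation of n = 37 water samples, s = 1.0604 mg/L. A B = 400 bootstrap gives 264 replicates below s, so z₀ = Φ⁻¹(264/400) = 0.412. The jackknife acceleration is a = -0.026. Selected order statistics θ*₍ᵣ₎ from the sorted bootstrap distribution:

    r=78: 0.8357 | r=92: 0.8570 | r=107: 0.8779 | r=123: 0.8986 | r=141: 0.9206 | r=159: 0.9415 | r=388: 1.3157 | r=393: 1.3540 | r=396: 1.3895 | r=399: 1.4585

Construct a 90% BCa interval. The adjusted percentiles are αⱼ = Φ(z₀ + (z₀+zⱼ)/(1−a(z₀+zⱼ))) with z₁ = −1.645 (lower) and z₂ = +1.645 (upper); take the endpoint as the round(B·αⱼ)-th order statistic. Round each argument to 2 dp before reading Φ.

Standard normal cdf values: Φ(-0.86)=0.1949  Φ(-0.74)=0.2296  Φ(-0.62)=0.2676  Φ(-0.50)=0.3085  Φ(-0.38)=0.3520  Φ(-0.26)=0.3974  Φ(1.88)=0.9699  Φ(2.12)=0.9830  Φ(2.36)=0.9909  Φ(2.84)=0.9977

(0.8357, 1.3895)

Lower: z₀ + z₁ = 0.412 + (-1.645) = -1.233; 1 − a(z₀+z₁) = 1 − (-0.026)(-1.233) = 0.9679; argument = 0.412 + (-1.233)/0.9679 = -0.8618 → -0.86.
α₁ = Φ(-0.86) = 0.1949; rank = round(400 × 0.1949) = 78; θ*₍78₎ = 0.8357.
Upper: z₀ + z₂ = 2.057; 1 − a(z₀+z₂) = 1.0535; argument = 2.3646 → 2.36; α₂ = 0.9909; rank = 396; θ*₍396₎ = 1.3895.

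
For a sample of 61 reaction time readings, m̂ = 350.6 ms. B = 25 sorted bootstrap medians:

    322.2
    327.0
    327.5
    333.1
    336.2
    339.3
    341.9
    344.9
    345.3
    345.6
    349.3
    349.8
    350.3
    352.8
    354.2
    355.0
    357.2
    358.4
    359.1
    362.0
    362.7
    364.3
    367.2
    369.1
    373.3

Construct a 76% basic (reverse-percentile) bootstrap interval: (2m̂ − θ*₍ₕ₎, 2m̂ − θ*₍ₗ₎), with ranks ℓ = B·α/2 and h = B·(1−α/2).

(336.9, 373.7)

Percentile endpoints at ranks 3 and 22: θ*₍3₎ = 327.5, θ*₍22₎ = 364.3.
Basic interval reflects these around m̂:
  lower = 2 × 350.6 − 364.3 = 336.9
  upper = 2 × 350.6 − 327.5 = 373.7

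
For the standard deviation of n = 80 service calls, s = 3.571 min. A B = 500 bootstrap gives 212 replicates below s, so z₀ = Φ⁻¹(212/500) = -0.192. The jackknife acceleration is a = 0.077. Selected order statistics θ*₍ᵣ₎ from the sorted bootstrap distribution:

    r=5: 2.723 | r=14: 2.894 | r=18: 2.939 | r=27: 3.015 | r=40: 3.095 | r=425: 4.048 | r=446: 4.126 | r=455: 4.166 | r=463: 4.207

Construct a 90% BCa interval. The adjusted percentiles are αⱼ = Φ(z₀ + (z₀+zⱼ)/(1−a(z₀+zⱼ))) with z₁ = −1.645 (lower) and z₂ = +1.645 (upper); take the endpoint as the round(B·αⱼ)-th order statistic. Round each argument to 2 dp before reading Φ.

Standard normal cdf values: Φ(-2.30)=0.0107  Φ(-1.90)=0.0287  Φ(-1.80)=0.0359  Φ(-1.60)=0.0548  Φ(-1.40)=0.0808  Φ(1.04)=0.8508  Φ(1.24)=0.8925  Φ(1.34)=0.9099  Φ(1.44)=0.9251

(2.939, 4.207)

Lower: z₀ + z₁ = -0.192 + (-1.645) = -1.837; 1 − a(z₀+z₁) = 1 − (0.077)(-1.837) = 1.1414; argument = -0.192 + (-1.837)/1.1414 = -1.8014 → -1.80.
α₁ = Φ(-1.80) = 0.0359; rank = round(500 × 0.0359) = 18; θ*₍18₎ = 2.939.
Upper: z₀ + z₂ = 1.453; 1 − a(z₀+z₂) = 0.8881; argument = 1.4440 → 1.44; α₂ = 0.9251; rank = 463; θ*₍463₎ = 4.207.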